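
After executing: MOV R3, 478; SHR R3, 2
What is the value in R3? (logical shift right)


Register state trace:
  MOV R3, 478  → R3 = 478
  SHR R3, 2  → R3 = 478 >> 2 = 478 // 2^2 = 119
Final: R3 = 119

119


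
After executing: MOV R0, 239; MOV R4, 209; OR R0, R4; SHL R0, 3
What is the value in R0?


Register state trace:
  MOV R0, 239  → R0 = 239 (0b11101111)
  MOV R4, 209  → R4 = 209 (0b11010001)
  OR R0, R4  → R0 = 239 OR 209 = 255 (0b11111111)
  SHL R0, 3  → R0 = 255 << 3 = 2040
Final: R0 = 2040

2040


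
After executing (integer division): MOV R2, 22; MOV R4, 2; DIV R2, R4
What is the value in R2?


Register state trace:
  MOV R2, 22  → R2 = 22
  MOV R4, 2  → R4 = 2
  DIV R2, R4  → R2 = 22 // 2 = 11
Final: R2 = 11

11


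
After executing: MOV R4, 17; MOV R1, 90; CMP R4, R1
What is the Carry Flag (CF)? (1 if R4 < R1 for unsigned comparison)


Register state trace:
  MOV R4, 17  → R4 = 17
  MOV R1, 90  → R1 = 90
  CMP R4, R1  → unsigned 17 - 90: borrow occurs
  17 < 90, so CF = 1
CF = 1

1


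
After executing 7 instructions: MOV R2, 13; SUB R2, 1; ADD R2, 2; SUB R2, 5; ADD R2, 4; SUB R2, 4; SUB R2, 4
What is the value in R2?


Register state trace:
  MOV R2, 13  → R2 = 13
  SUB R2, 1  → R2 = 13 - 1 = 12
  ADD R2, 2  → R2 = 12 + 2 = 14
  SUB R2, 5  → R2 = 14 - 5 = 9
  ADD R2, 4  → R2 = 9 + 4 = 13
  SUB R2, 4  → R2 = 13 - 4 = 9
  SUB R2, 4  → R2 = 9 - 4 = 5
Final: R2 = 5

5


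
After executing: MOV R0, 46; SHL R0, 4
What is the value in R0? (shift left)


Register state trace:
  MOV R0, 46  → R0 = 46
  SHL R0, 4  → R0 = 46 << 4 = 46 * 2^4 = 736
Final: R0 = 736

736


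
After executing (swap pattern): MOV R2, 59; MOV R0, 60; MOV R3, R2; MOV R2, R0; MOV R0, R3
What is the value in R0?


Register state trace (swap pattern):
  MOV R2, 59  → R2 = 59
  MOV R0, 60  → R0 = 60
  MOV R3, R2  → R3 = 59  (save R2)
  MOV R2, R0  → R2 = 60  (R2 gets R0's value)
  MOV R0, R3  → R0 = 59  (R0 gets saved value)
Final: R0 = 59

59


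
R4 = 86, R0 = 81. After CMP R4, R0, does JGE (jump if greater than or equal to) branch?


Trace:
  R4 = 86, R0 = 81
  CMP R4, R0  → compares 86 vs 81
  JGE checks: is 86 greater than or equal to 81?
  86 > 81, so condition is true
Branch taken: Yes

Yes


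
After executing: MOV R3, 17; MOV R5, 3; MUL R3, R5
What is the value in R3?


Register state trace:
  MOV R3, 17  → R3 = 17
  MOV R5, 3  → R5 = 3
  MUL R3, R5  → R3 = 17 * 3 = 51
Final: R3 = 51

51


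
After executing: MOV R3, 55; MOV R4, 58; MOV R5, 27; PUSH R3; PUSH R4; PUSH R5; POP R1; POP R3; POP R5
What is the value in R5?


Stack trace (top is rightmost):
  MOV R3, 55  → R3 = 55
  MOV R4, 58  → R4 = 58
  MOV R5, 27  → R5 = 27
  PUSH R3  → stack: [55]
  PUSH R4  → stack: [55, 58]
  PUSH R5  → stack: [55, 58, 27]
  POP R1  → R1 = 27, stack: [55, 58]
  POP R3  → R3 = 58, stack: [55]
  POP R5  → R5 = 55, stack: []
Final: R5 = 55

55


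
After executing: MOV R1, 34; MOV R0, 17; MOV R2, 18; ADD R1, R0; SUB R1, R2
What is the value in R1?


Register state trace:
  MOV R1, 34  → R1 = 34
  MOV R0, 17  → R0 = 17
  MOV R2, 18  → R2 = 18
  ADD R1, R0  → R1 = 34 + 17 = 51
  SUB R1, R2  → R1 = 51 - 18 = 33
Final: R1 = 33

33


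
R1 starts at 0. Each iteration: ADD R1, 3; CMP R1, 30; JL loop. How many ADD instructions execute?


Loop trace (R1 starts at 0, target 30, step 3):
  ADD #1: R1 = 0 + 3 = 3  → 3 < 30, loop
  ADD #2: R1 = 3 + 3 = 6  → 6 < 30, loop
  ADD #3: R1 = 6 + 3 = 9  → 9 < 30, loop
  ADD #4: R1 = 9 + 3 = 12  → 12 < 30, loop
  ADD #5: R1 = 12 + 3 = 15  → 15 < 30, loop
  ADD #6: R1 = 15 + 3 = 18  → 18 < 30, loop
  ADD #7: R1 = 18 + 3 = 21  → 21 < 30, loop
  ADD #8: R1 = 21 + 3 = 24  → 24 < 30, loop
  ADD #9: R1 = 24 + 3 = 27  → 27 < 30, loop
  ADD #10: R1 = 27 + 3 = 30  → 30 >= 30, exit
Total ADD instructions: 10

10


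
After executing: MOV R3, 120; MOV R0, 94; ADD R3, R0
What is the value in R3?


Register state trace:
  MOV R3, 120  → R3 = 120
  MOV R0, 94  → R0 = 94
  ADD R3, R0  → R3 = 120 + 94 = 214
Final: R3 = 214

214


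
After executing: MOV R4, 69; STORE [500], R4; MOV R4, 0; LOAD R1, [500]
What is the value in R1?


Register and memory trace:
  MOV R4, 69  → R4 = 69
  STORE [500], R4  → mem[500] = 69
  MOV R4, 0  → R4 = 0
  LOAD R1, [500]  → R1 = mem[500] = 69
Final: R1 = 69

69


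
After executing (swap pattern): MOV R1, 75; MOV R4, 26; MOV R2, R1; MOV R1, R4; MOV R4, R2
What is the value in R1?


Register state trace (swap pattern):
  MOV R1, 75  → R1 = 75
  MOV R4, 26  → R4 = 26
  MOV R2, R1  → R2 = 75  (save R1)
  MOV R1, R4  → R1 = 26  (R1 gets R4's value)
  MOV R4, R2  → R4 = 75  (R4 gets saved value)
Final: R1 = 26

26


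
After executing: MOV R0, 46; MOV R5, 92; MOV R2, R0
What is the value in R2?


Register state trace:
  MOV R0, 46  → R0 = 46
  MOV R5, 92  → R5 = 92
  MOV R2, R0  → R2 = 46
Final: R2 = 46

46


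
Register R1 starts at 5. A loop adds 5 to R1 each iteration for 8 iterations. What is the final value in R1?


Starting value: R1 = 5
  Iter 1: R1 = 5 + 5 = 10
  Iter 2: R1 = 10 + 5 = 15
  Iter 3: R1 = 15 + 5 = 20
  Iter 4: R1 = 20 + 5 = 25
  Iter 5: R1 = 25 + 5 = 30
  Iter 6: R1 = 30 + 5 = 35
  Iter 7: R1 = 35 + 5 = 40
  Iter 8: R1 = 40 + 5 = 45
Final: R1 = 45

45


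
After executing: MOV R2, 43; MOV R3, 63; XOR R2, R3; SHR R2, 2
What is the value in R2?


Register state trace:
  MOV R2, 43  → R2 = 43 (0b00101011)
  MOV R3, 63  → R3 = 63 (0b00111111)
  XOR R2, R3  → R2 = 43 XOR 63 = 20 (0b00010100)
  SHR R2, 2  → R2 = 20 >> 2 = 5
Final: R2 = 5

5


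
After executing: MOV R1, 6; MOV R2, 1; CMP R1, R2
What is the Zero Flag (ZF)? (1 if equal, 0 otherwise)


Register state trace:
  MOV R1, 6  → R1 = 6
  MOV R2, 1  → R2 = 1
  CMP R1, R2  → computes 6 - 1 = 5
  Result is nonzero, so values are not equal
ZF = 0

0


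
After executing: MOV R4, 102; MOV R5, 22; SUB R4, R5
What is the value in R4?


Register state trace:
  MOV R4, 102  → R4 = 102
  MOV R5, 22  → R5 = 22
  SUB R4, R5  → R4 = 102 - 22 = 80
Final: R4 = 80

80


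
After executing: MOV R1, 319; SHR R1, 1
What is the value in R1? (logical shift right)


Register state trace:
  MOV R1, 319  → R1 = 319
  SHR R1, 1  → R1 = 319 >> 1 = 319 // 2^1 = 159
Final: R1 = 159

159


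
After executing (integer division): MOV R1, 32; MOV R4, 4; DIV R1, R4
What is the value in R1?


Register state trace:
  MOV R1, 32  → R1 = 32
  MOV R4, 4  → R4 = 4
  DIV R1, R4  → R1 = 32 // 4 = 8
Final: R1 = 8

8


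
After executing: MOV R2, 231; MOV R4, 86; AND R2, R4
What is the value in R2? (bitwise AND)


Register state trace:
  MOV R2, 231  → R2 = 231 (0b11100111)
  MOV R4, 86  → R4 = 86 (0b01010110)
  AND R2, R4  → R2 = 231 AND 86 = 70 (0b01000110)
Final: R2 = 70

70


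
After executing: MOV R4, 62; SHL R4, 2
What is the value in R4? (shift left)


Register state trace:
  MOV R4, 62  → R4 = 62
  SHL R4, 2  → R4 = 62 << 2 = 62 * 2^2 = 248
Final: R4 = 248

248


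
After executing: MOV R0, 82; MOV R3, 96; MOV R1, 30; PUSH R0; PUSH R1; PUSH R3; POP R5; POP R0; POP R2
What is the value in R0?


Stack trace (top is rightmost):
  MOV R0, 82  → R0 = 82
  MOV R3, 96  → R3 = 96
  MOV R1, 30  → R1 = 30
  PUSH R0  → stack: [82]
  PUSH R1  → stack: [82, 30]
  PUSH R3  → stack: [82, 30, 96]
  POP R5  → R5 = 96, stack: [82, 30]
  POP R0  → R0 = 30, stack: [82]
  POP R2  → R2 = 82, stack: []
Final: R0 = 30

30


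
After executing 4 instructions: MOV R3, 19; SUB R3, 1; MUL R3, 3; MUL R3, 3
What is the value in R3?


Register state trace:
  MOV R3, 19  → R3 = 19
  SUB R3, 1  → R3 = 19 - 1 = 18
  MUL R3, 3  → R3 = 18 * 3 = 54
  MUL R3, 3  → R3 = 54 * 3 = 162
Final: R3 = 162

162


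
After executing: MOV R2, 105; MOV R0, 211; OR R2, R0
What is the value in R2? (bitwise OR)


Register state trace:
  MOV R2, 105  → R2 = 105 (0b01101001)
  MOV R0, 211  → R0 = 211 (0b11010011)
  OR R2, R0   → R2 = 105 OR 211 = 251 (0b11111011)
Final: R2 = 251

251


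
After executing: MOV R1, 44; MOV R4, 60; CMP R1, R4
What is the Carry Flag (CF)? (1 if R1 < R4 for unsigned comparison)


Register state trace:
  MOV R1, 44  → R1 = 44
  MOV R4, 60  → R4 = 60
  CMP R1, R4  → unsigned 44 - 60: borrow occurs
  44 < 60, so CF = 1
CF = 1

1


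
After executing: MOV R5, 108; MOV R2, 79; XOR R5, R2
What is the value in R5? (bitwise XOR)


Register state trace:
  MOV R5, 108  → R5 = 108 (0b01101100)
  MOV R2, 79  → R2 = 79 (0b01001111)
  XOR R5, R2  → R5 = 108 XOR 79 = 35 (0b00100011)
Final: R5 = 35

35


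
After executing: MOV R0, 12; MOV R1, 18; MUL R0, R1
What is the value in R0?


Register state trace:
  MOV R0, 12  → R0 = 12
  MOV R1, 18  → R1 = 18
  MUL R0, R1  → R0 = 12 * 18 = 216
Final: R0 = 216

216


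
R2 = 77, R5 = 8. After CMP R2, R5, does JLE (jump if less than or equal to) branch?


Trace:
  R2 = 77, R5 = 8
  CMP R2, R5  → compares 77 vs 8
  JLE checks: is 77 less than or equal to 8?
  77 > 8, so condition is false
Branch taken: No

No


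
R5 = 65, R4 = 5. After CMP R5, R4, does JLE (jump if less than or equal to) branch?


Trace:
  R5 = 65, R4 = 5
  CMP R5, R4  → compares 65 vs 5
  JLE checks: is 65 less than or equal to 5?
  65 > 5, so condition is false
Branch taken: No

No


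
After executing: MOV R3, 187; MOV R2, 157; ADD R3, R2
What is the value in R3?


Register state trace:
  MOV R3, 187  → R3 = 187
  MOV R2, 157  → R2 = 157
  ADD R3, R2  → R3 = 187 + 157 = 344
Final: R3 = 344

344


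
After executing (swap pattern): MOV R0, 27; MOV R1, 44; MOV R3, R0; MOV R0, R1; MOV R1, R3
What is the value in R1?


Register state trace (swap pattern):
  MOV R0, 27  → R0 = 27
  MOV R1, 44  → R1 = 44
  MOV R3, R0  → R3 = 27  (save R0)
  MOV R0, R1  → R0 = 44  (R0 gets R1's value)
  MOV R1, R3  → R1 = 27  (R1 gets saved value)
Final: R1 = 27

27


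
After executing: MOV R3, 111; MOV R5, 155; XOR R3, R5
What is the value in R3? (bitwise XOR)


Register state trace:
  MOV R3, 111  → R3 = 111 (0b01101111)
  MOV R5, 155  → R5 = 155 (0b10011011)
  XOR R3, R5  → R3 = 111 XOR 155 = 244 (0b11110100)
Final: R3 = 244

244


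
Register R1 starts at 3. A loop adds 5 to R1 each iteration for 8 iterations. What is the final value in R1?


Starting value: R1 = 3
  Iter 1: R1 = 3 + 5 = 8
  Iter 2: R1 = 8 + 5 = 13
  Iter 3: R1 = 13 + 5 = 18
  Iter 4: R1 = 18 + 5 = 23
  Iter 5: R1 = 23 + 5 = 28
  Iter 6: R1 = 28 + 5 = 33
  Iter 7: R1 = 33 + 5 = 38
  Iter 8: R1 = 38 + 5 = 43
Final: R1 = 43

43


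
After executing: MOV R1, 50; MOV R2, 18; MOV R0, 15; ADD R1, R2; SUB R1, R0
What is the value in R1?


Register state trace:
  MOV R1, 50  → R1 = 50
  MOV R2, 18  → R2 = 18
  MOV R0, 15  → R0 = 15
  ADD R1, R2  → R1 = 50 + 18 = 68
  SUB R1, R0  → R1 = 68 - 15 = 53
Final: R1 = 53

53


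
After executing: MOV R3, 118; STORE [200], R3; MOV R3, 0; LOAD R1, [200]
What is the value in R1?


Register and memory trace:
  MOV R3, 118  → R3 = 118
  STORE [200], R3  → mem[200] = 118
  MOV R3, 0  → R3 = 0
  LOAD R1, [200]  → R1 = mem[200] = 118
Final: R1 = 118

118


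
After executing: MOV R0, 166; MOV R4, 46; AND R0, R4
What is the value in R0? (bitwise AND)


Register state trace:
  MOV R0, 166  → R0 = 166 (0b10100110)
  MOV R4, 46  → R4 = 46 (0b00101110)
  AND R0, R4  → R0 = 166 AND 46 = 38 (0b00100110)
Final: R0 = 38

38


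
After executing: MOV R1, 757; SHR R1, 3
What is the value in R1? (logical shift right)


Register state trace:
  MOV R1, 757  → R1 = 757
  SHR R1, 3  → R1 = 757 >> 3 = 757 // 2^3 = 94
Final: R1 = 94

94


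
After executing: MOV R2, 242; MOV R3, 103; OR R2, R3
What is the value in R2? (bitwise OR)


Register state trace:
  MOV R2, 242  → R2 = 242 (0b11110010)
  MOV R3, 103  → R3 = 103 (0b01100111)
  OR R2, R3   → R2 = 242 OR 103 = 247 (0b11110111)
Final: R2 = 247

247


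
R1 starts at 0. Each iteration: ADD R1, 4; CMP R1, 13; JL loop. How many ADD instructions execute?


Loop trace (R1 starts at 0, target 13, step 4):
  ADD #1: R1 = 0 + 4 = 4  → 4 < 13, loop
  ADD #2: R1 = 4 + 4 = 8  → 8 < 13, loop
  ADD #3: R1 = 8 + 4 = 12  → 12 < 13, loop
  ADD #4: R1 = 12 + 4 = 16  → 16 >= 13, exit
Total ADD instructions: 4

4


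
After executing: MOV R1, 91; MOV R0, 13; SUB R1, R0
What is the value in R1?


Register state trace:
  MOV R1, 91  → R1 = 91
  MOV R0, 13  → R0 = 13
  SUB R1, R0  → R1 = 91 - 13 = 78
Final: R1 = 78

78


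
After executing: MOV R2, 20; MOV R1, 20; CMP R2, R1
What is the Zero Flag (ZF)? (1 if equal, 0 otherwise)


Register state trace:
  MOV R2, 20  → R2 = 20
  MOV R1, 20  → R1 = 20
  CMP R2, R1  → computes 20 - 20 = 0
  Result is zero, so values are equal
ZF = 1

1


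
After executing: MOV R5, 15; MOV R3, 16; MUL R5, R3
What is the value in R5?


Register state trace:
  MOV R5, 15  → R5 = 15
  MOV R3, 16  → R3 = 16
  MUL R5, R3  → R5 = 15 * 16 = 240
Final: R5 = 240

240


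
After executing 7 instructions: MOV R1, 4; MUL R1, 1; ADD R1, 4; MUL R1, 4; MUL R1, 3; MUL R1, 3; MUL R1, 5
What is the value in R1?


Register state trace:
  MOV R1, 4  → R1 = 4
  MUL R1, 1  → R1 = 4 * 1 = 4
  ADD R1, 4  → R1 = 4 + 4 = 8
  MUL R1, 4  → R1 = 8 * 4 = 32
  MUL R1, 3  → R1 = 32 * 3 = 96
  MUL R1, 3  → R1 = 96 * 3 = 288
  MUL R1, 5  → R1 = 288 * 5 = 1440
Final: R1 = 1440

1440


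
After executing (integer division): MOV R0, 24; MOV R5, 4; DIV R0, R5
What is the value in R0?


Register state trace:
  MOV R0, 24  → R0 = 24
  MOV R5, 4  → R5 = 4
  DIV R0, R5  → R0 = 24 // 4 = 6
Final: R0 = 6

6


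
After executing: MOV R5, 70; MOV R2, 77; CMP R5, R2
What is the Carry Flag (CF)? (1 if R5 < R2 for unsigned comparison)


Register state trace:
  MOV R5, 70  → R5 = 70
  MOV R2, 77  → R2 = 77
  CMP R5, R2  → unsigned 70 - 77: borrow occurs
  70 < 77, so CF = 1
CF = 1

1


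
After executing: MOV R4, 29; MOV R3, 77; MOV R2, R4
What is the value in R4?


Register state trace:
  MOV R4, 29  → R4 = 29
  MOV R3, 77  → R3 = 77
  MOV R2, R4  → R2 = 29
Final: R4 = 29

29


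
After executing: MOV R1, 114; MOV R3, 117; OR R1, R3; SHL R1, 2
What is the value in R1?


Register state trace:
  MOV R1, 114  → R1 = 114 (0b01110010)
  MOV R3, 117  → R3 = 117 (0b01110101)
  OR R1, R3  → R1 = 114 OR 117 = 119 (0b01110111)
  SHL R1, 2  → R1 = 119 << 2 = 476
Final: R1 = 476

476


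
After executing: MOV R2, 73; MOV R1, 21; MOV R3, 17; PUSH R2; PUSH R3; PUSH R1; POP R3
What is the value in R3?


Stack trace (top is rightmost):
  MOV R2, 73  → R2 = 73
  MOV R1, 21  → R1 = 21
  MOV R3, 17  → R3 = 17
  PUSH R2  → stack: [73]
  PUSH R3  → stack: [73, 17]
  PUSH R1  → stack: [73, 17, 21]
  POP R3  → R3 = 21, stack: [73, 17]
Final: R3 = 21

21


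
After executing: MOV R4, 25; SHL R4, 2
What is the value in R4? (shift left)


Register state trace:
  MOV R4, 25  → R4 = 25
  SHL R4, 2  → R4 = 25 << 2 = 25 * 2^2 = 100
Final: R4 = 100

100


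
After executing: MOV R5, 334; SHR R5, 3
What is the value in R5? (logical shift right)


Register state trace:
  MOV R5, 334  → R5 = 334
  SHR R5, 3  → R5 = 334 >> 3 = 334 // 2^3 = 41
Final: R5 = 41

41


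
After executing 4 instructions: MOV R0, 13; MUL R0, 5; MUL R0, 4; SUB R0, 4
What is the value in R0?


Register state trace:
  MOV R0, 13  → R0 = 13
  MUL R0, 5  → R0 = 13 * 5 = 65
  MUL R0, 4  → R0 = 65 * 4 = 260
  SUB R0, 4  → R0 = 260 - 4 = 256
Final: R0 = 256

256


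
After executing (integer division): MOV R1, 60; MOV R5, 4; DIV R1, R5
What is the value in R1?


Register state trace:
  MOV R1, 60  → R1 = 60
  MOV R5, 4  → R5 = 4
  DIV R1, R5  → R1 = 60 // 4 = 15
Final: R1 = 15

15


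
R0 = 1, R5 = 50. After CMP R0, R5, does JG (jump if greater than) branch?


Trace:
  R0 = 1, R5 = 50
  CMP R0, R5  → compares 1 vs 50
  JG checks: is 1 greater than 50?
  1 < 50, so condition is false
Branch taken: No

No


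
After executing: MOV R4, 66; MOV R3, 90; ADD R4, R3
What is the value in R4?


Register state trace:
  MOV R4, 66  → R4 = 66
  MOV R3, 90  → R3 = 90
  ADD R4, R3  → R4 = 66 + 90 = 156
Final: R4 = 156

156


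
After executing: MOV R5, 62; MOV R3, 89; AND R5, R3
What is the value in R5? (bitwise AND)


Register state trace:
  MOV R5, 62  → R5 = 62 (0b00111110)
  MOV R3, 89  → R3 = 89 (0b01011001)
  AND R5, R3  → R5 = 62 AND 89 = 24 (0b00011000)
Final: R5 = 24

24


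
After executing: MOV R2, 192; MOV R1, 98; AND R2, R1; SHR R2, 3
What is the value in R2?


Register state trace:
  MOV R2, 192  → R2 = 192 (0b11000000)
  MOV R1, 98  → R1 = 98 (0b01100010)
  AND R2, R1  → R2 = 192 AND 98 = 64 (0b01000000)
  SHR R2, 3  → R2 = 64 >> 3 = 8
Final: R2 = 8

8


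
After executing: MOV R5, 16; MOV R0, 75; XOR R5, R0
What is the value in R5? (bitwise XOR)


Register state trace:
  MOV R5, 16  → R5 = 16 (0b00010000)
  MOV R0, 75  → R0 = 75 (0b01001011)
  XOR R5, R0  → R5 = 16 XOR 75 = 91 (0b01011011)
Final: R5 = 91

91


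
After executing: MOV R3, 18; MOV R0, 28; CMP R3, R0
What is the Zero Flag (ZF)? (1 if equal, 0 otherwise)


Register state trace:
  MOV R3, 18  → R3 = 18
  MOV R0, 28  → R0 = 28
  CMP R3, R0  → computes 18 - 28 = -10
  Result is nonzero, so values are not equal
ZF = 0

0


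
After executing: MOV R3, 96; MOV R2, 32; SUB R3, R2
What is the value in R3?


Register state trace:
  MOV R3, 96  → R3 = 96
  MOV R2, 32  → R2 = 32
  SUB R3, R2  → R3 = 96 - 32 = 64
Final: R3 = 64

64


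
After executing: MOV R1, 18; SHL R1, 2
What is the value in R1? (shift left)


Register state trace:
  MOV R1, 18  → R1 = 18
  SHL R1, 2  → R1 = 18 << 2 = 18 * 2^2 = 72
Final: R1 = 72

72


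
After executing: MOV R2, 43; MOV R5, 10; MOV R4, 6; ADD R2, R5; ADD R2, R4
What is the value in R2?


Register state trace:
  MOV R2, 43  → R2 = 43
  MOV R5, 10  → R5 = 10
  MOV R4, 6  → R4 = 6
  ADD R2, R5  → R2 = 43 + 10 = 53
  ADD R2, R4  → R2 = 53 + 6 = 59
Final: R2 = 59

59


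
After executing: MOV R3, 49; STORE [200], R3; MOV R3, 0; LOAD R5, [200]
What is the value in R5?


Register and memory trace:
  MOV R3, 49  → R3 = 49
  STORE [200], R3  → mem[200] = 49
  MOV R3, 0  → R3 = 0
  LOAD R5, [200]  → R5 = mem[200] = 49
Final: R5 = 49

49


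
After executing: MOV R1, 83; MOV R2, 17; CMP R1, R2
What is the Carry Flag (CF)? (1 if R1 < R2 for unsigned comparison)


Register state trace:
  MOV R1, 83  → R1 = 83
  MOV R2, 17  → R2 = 17
  CMP R1, R2  → unsigned 83 - 17: no borrow
  83 >= 17, so CF = 0
CF = 0

0


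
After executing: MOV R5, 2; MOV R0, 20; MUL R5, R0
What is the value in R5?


Register state trace:
  MOV R5, 2  → R5 = 2
  MOV R0, 20  → R0 = 20
  MUL R5, R0  → R5 = 2 * 20 = 40
Final: R5 = 40

40


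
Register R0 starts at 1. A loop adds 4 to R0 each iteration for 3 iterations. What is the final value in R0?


Starting value: R0 = 1
  Iter 1: R0 = 1 + 4 = 5
  Iter 2: R0 = 5 + 4 = 9
  Iter 3: R0 = 9 + 4 = 13
Final: R0 = 13

13


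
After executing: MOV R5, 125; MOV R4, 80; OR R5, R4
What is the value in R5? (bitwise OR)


Register state trace:
  MOV R5, 125  → R5 = 125 (0b01111101)
  MOV R4, 80  → R4 = 80 (0b01010000)
  OR R5, R4   → R5 = 125 OR 80 = 125 (0b01111101)
Final: R5 = 125

125


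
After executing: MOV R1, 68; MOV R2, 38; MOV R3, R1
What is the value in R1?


Register state trace:
  MOV R1, 68  → R1 = 68
  MOV R2, 38  → R2 = 38
  MOV R3, R1  → R3 = 68
Final: R1 = 68

68


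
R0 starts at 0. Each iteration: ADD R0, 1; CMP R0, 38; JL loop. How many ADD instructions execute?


Loop trace (R0 starts at 0, target 38, step 1):
  ADD #1: R0 = 0 + 1 = 1  → 1 < 38, loop
  ADD #2: R0 = 1 + 1 = 2  → 2 < 38, loop
  ADD #3: R0 = 2 + 1 = 3  → 3 < 38, loop
  ADD #4: R0 = 3 + 1 = 4  → 4 < 38, loop
  ADD #5: R0 = 4 + 1 = 5  → 5 < 38, loop
  ADD #6: R0 = 5 + 1 = 6  → 6 < 38, loop
  ADD #7: R0 = 6 + 1 = 7  → 7 < 38, loop
  ADD #8: R0 = 7 + 1 = 8  → 8 < 38, loop
  ADD #9: R0 = 8 + 1 = 9  → 9 < 38, loop
  ADD #10: R0 = 9 + 1 = 10  → 10 < 38, loop
  ADD #11: R0 = 10 + 1 = 11  → 11 < 38, loop
  ADD #12: R0 = 11 + 1 = 12  → 12 < 38, loop
  ADD #13: R0 = 12 + 1 = 13  → 13 < 38, loop
  ADD #14: R0 = 13 + 1 = 14  → 14 < 38, loop
  ADD #15: R0 = 14 + 1 = 15  → 15 < 38, loop
  ADD #16: R0 = 15 + 1 = 16  → 16 < 38, loop
  ADD #17: R0 = 16 + 1 = 17  → 17 < 38, loop
  ADD #18: R0 = 17 + 1 = 18  → 18 < 38, loop
  ADD #19: R0 = 18 + 1 = 19  → 19 < 38, loop
  ADD #20: R0 = 19 + 1 = 20  → 20 < 38, loop
  ADD #21: R0 = 20 + 1 = 21  → 21 < 38, loop
  ADD #22: R0 = 21 + 1 = 22  → 22 < 38, loop
  ADD #23: R0 = 22 + 1 = 23  → 23 < 38, loop
  ADD #24: R0 = 23 + 1 = 24  → 24 < 38, loop
  ADD #25: R0 = 24 + 1 = 25  → 25 < 38, loop
  ADD #26: R0 = 25 + 1 = 26  → 26 < 38, loop
  ADD #27: R0 = 26 + 1 = 27  → 27 < 38, loop
  ADD #28: R0 = 27 + 1 = 28  → 28 < 38, loop
  ADD #29: R0 = 28 + 1 = 29  → 29 < 38, loop
  ADD #30: R0 = 29 + 1 = 30  → 30 < 38, loop
  ADD #31: R0 = 30 + 1 = 31  → 31 < 38, loop
  ADD #32: R0 = 31 + 1 = 32  → 32 < 38, loop
  ADD #33: R0 = 32 + 1 = 33  → 33 < 38, loop
  ADD #34: R0 = 33 + 1 = 34  → 34 < 38, loop
  ADD #35: R0 = 34 + 1 = 35  → 35 < 38, loop
  ADD #36: R0 = 35 + 1 = 36  → 36 < 38, loop
  ADD #37: R0 = 36 + 1 = 37  → 37 < 38, loop
  ADD #38: R0 = 37 + 1 = 38  → 38 >= 38, exit
Total ADD instructions: 38

38


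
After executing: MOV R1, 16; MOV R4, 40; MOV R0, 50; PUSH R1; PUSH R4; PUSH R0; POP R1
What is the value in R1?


Stack trace (top is rightmost):
  MOV R1, 16  → R1 = 16
  MOV R4, 40  → R4 = 40
  MOV R0, 50  → R0 = 50
  PUSH R1  → stack: [16]
  PUSH R4  → stack: [16, 40]
  PUSH R0  → stack: [16, 40, 50]
  POP R1  → R1 = 50, stack: [16, 40]
Final: R1 = 50

50


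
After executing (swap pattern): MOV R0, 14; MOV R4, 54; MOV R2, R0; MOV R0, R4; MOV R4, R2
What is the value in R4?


Register state trace (swap pattern):
  MOV R0, 14  → R0 = 14
  MOV R4, 54  → R4 = 54
  MOV R2, R0  → R2 = 14  (save R0)
  MOV R0, R4  → R0 = 54  (R0 gets R4's value)
  MOV R4, R2  → R4 = 14  (R4 gets saved value)
Final: R4 = 14

14


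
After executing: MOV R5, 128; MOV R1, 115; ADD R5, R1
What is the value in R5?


Register state trace:
  MOV R5, 128  → R5 = 128
  MOV R1, 115  → R1 = 115
  ADD R5, R1  → R5 = 128 + 115 = 243
Final: R5 = 243

243


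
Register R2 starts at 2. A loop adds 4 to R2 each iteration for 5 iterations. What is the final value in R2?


Starting value: R2 = 2
  Iter 1: R2 = 2 + 4 = 6
  Iter 2: R2 = 6 + 4 = 10
  Iter 3: R2 = 10 + 4 = 14
  Iter 4: R2 = 14 + 4 = 18
  Iter 5: R2 = 18 + 4 = 22
Final: R2 = 22

22


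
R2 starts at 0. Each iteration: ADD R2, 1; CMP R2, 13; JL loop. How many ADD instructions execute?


Loop trace (R2 starts at 0, target 13, step 1):
  ADD #1: R2 = 0 + 1 = 1  → 1 < 13, loop
  ADD #2: R2 = 1 + 1 = 2  → 2 < 13, loop
  ADD #3: R2 = 2 + 1 = 3  → 3 < 13, loop
  ADD #4: R2 = 3 + 1 = 4  → 4 < 13, loop
  ADD #5: R2 = 4 + 1 = 5  → 5 < 13, loop
  ADD #6: R2 = 5 + 1 = 6  → 6 < 13, loop
  ADD #7: R2 = 6 + 1 = 7  → 7 < 13, loop
  ADD #8: R2 = 7 + 1 = 8  → 8 < 13, loop
  ADD #9: R2 = 8 + 1 = 9  → 9 < 13, loop
  ADD #10: R2 = 9 + 1 = 10  → 10 < 13, loop
  ADD #11: R2 = 10 + 1 = 11  → 11 < 13, loop
  ADD #12: R2 = 11 + 1 = 12  → 12 < 13, loop
  ADD #13: R2 = 12 + 1 = 13  → 13 >= 13, exit
Total ADD instructions: 13

13


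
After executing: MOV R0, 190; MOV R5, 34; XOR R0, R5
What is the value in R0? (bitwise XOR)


Register state trace:
  MOV R0, 190  → R0 = 190 (0b10111110)
  MOV R5, 34  → R5 = 34 (0b00100010)
  XOR R0, R5  → R0 = 190 XOR 34 = 156 (0b10011100)
Final: R0 = 156

156


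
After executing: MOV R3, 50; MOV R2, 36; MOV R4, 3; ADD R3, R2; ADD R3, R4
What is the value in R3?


Register state trace:
  MOV R3, 50  → R3 = 50
  MOV R2, 36  → R2 = 36
  MOV R4, 3  → R4 = 3
  ADD R3, R2  → R3 = 50 + 36 = 86
  ADD R3, R4  → R3 = 86 + 3 = 89
Final: R3 = 89

89


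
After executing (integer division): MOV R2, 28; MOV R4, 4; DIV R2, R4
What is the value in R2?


Register state trace:
  MOV R2, 28  → R2 = 28
  MOV R4, 4  → R4 = 4
  DIV R2, R4  → R2 = 28 // 4 = 7
Final: R2 = 7

7


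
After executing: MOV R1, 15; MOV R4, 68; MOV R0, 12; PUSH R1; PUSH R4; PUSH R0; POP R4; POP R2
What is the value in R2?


Stack trace (top is rightmost):
  MOV R1, 15  → R1 = 15
  MOV R4, 68  → R4 = 68
  MOV R0, 12  → R0 = 12
  PUSH R1  → stack: [15]
  PUSH R4  → stack: [15, 68]
  PUSH R0  → stack: [15, 68, 12]
  POP R4  → R4 = 12, stack: [15, 68]
  POP R2  → R2 = 68, stack: [15]
Final: R2 = 68

68


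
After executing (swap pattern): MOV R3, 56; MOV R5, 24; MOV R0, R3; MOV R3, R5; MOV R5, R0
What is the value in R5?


Register state trace (swap pattern):
  MOV R3, 56  → R3 = 56
  MOV R5, 24  → R5 = 24
  MOV R0, R3  → R0 = 56  (save R3)
  MOV R3, R5  → R3 = 24  (R3 gets R5's value)
  MOV R5, R0  → R5 = 56  (R5 gets saved value)
Final: R5 = 56

56


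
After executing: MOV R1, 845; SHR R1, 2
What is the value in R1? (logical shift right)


Register state trace:
  MOV R1, 845  → R1 = 845
  SHR R1, 2  → R1 = 845 >> 2 = 845 // 2^2 = 211
Final: R1 = 211

211


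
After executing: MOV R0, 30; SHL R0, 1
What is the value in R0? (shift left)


Register state trace:
  MOV R0, 30  → R0 = 30
  SHL R0, 1  → R0 = 30 << 1 = 30 * 2^1 = 60
Final: R0 = 60

60


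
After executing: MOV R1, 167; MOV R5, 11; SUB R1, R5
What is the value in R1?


Register state trace:
  MOV R1, 167  → R1 = 167
  MOV R5, 11  → R5 = 11
  SUB R1, R5  → R1 = 167 - 11 = 156
Final: R1 = 156

156


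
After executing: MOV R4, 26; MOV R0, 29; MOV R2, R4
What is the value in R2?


Register state trace:
  MOV R4, 26  → R4 = 26
  MOV R0, 29  → R0 = 29
  MOV R2, R4  → R2 = 26
Final: R2 = 26

26


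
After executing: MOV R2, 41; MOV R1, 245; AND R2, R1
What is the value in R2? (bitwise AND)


Register state trace:
  MOV R2, 41  → R2 = 41 (0b00101001)
  MOV R1, 245  → R1 = 245 (0b11110101)
  AND R2, R1  → R2 = 41 AND 245 = 33 (0b00100001)
Final: R2 = 33

33


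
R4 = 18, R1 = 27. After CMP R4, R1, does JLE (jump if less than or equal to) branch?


Trace:
  R4 = 18, R1 = 27
  CMP R4, R1  → compares 18 vs 27
  JLE checks: is 18 less than or equal to 27?
  18 < 27, so condition is true
Branch taken: Yes

Yes


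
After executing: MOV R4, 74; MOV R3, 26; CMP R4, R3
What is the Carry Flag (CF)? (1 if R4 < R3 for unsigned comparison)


Register state trace:
  MOV R4, 74  → R4 = 74
  MOV R3, 26  → R3 = 26
  CMP R4, R3  → unsigned 74 - 26: no borrow
  74 >= 26, so CF = 0
CF = 0

0


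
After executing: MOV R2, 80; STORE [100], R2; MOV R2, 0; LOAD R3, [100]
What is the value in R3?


Register and memory trace:
  MOV R2, 80  → R2 = 80
  STORE [100], R2  → mem[100] = 80
  MOV R2, 0  → R2 = 0
  LOAD R3, [100]  → R3 = mem[100] = 80
Final: R3 = 80

80


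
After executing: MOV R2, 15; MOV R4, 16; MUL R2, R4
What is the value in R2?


Register state trace:
  MOV R2, 15  → R2 = 15
  MOV R4, 16  → R4 = 16
  MUL R2, R4  → R2 = 15 * 16 = 240
Final: R2 = 240

240


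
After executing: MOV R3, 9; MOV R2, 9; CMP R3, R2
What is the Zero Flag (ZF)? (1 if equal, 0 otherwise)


Register state trace:
  MOV R3, 9  → R3 = 9
  MOV R2, 9  → R2 = 9
  CMP R3, R2  → computes 9 - 9 = 0
  Result is zero, so values are equal
ZF = 1

1


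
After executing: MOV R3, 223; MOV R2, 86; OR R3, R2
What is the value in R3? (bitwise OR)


Register state trace:
  MOV R3, 223  → R3 = 223 (0b11011111)
  MOV R2, 86  → R2 = 86 (0b01010110)
  OR R3, R2   → R3 = 223 OR 86 = 223 (0b11011111)
Final: R3 = 223

223


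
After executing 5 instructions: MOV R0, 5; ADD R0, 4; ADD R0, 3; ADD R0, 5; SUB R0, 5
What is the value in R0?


Register state trace:
  MOV R0, 5  → R0 = 5
  ADD R0, 4  → R0 = 5 + 4 = 9
  ADD R0, 3  → R0 = 9 + 3 = 12
  ADD R0, 5  → R0 = 12 + 5 = 17
  SUB R0, 5  → R0 = 17 - 5 = 12
Final: R0 = 12

12


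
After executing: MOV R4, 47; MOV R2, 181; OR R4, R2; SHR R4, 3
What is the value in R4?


Register state trace:
  MOV R4, 47  → R4 = 47 (0b00101111)
  MOV R2, 181  → R2 = 181 (0b10110101)
  OR R4, R2  → R4 = 47 OR 181 = 191 (0b10111111)
  SHR R4, 3  → R4 = 191 >> 3 = 23
Final: R4 = 23

23


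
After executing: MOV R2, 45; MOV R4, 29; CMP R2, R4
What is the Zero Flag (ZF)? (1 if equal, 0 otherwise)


Register state trace:
  MOV R2, 45  → R2 = 45
  MOV R4, 29  → R4 = 29
  CMP R2, R4  → computes 45 - 29 = 16
  Result is nonzero, so values are not equal
ZF = 0

0


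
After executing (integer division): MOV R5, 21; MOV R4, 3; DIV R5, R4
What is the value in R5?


Register state trace:
  MOV R5, 21  → R5 = 21
  MOV R4, 3  → R4 = 3
  DIV R5, R4  → R5 = 21 // 3 = 7
Final: R5 = 7

7


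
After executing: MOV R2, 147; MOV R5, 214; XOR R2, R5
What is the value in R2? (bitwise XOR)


Register state trace:
  MOV R2, 147  → R2 = 147 (0b10010011)
  MOV R5, 214  → R5 = 214 (0b11010110)
  XOR R2, R5  → R2 = 147 XOR 214 = 69 (0b01000101)
Final: R2 = 69

69


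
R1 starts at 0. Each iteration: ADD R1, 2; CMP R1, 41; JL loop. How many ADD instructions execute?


Loop trace (R1 starts at 0, target 41, step 2):
  ADD #1: R1 = 0 + 2 = 2  → 2 < 41, loop
  ADD #2: R1 = 2 + 2 = 4  → 4 < 41, loop
  ADD #3: R1 = 4 + 2 = 6  → 6 < 41, loop
  ADD #4: R1 = 6 + 2 = 8  → 8 < 41, loop
  ADD #5: R1 = 8 + 2 = 10  → 10 < 41, loop
  ADD #6: R1 = 10 + 2 = 12  → 12 < 41, loop
  ADD #7: R1 = 12 + 2 = 14  → 14 < 41, loop
  ADD #8: R1 = 14 + 2 = 16  → 16 < 41, loop
  ADD #9: R1 = 16 + 2 = 18  → 18 < 41, loop
  ADD #10: R1 = 18 + 2 = 20  → 20 < 41, loop
  ADD #11: R1 = 20 + 2 = 22  → 22 < 41, loop
  ADD #12: R1 = 22 + 2 = 24  → 24 < 41, loop
  ADD #13: R1 = 24 + 2 = 26  → 26 < 41, loop
  ADD #14: R1 = 26 + 2 = 28  → 28 < 41, loop
  ADD #15: R1 = 28 + 2 = 30  → 30 < 41, loop
  ADD #16: R1 = 30 + 2 = 32  → 32 < 41, loop
  ADD #17: R1 = 32 + 2 = 34  → 34 < 41, loop
  ADD #18: R1 = 34 + 2 = 36  → 36 < 41, loop
  ADD #19: R1 = 36 + 2 = 38  → 38 < 41, loop
  ADD #20: R1 = 38 + 2 = 40  → 40 < 41, loop
  ADD #21: R1 = 40 + 2 = 42  → 42 >= 41, exit
Total ADD instructions: 21

21


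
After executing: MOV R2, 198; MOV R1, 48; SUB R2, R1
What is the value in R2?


Register state trace:
  MOV R2, 198  → R2 = 198
  MOV R1, 48  → R1 = 48
  SUB R2, R1  → R2 = 198 - 48 = 150
Final: R2 = 150

150


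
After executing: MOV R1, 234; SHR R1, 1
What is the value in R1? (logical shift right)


Register state trace:
  MOV R1, 234  → R1 = 234
  SHR R1, 1  → R1 = 234 >> 1 = 234 // 2^1 = 117
Final: R1 = 117

117


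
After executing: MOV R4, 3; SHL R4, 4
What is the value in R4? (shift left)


Register state trace:
  MOV R4, 3  → R4 = 3
  SHL R4, 4  → R4 = 3 << 4 = 3 * 2^4 = 48
Final: R4 = 48

48


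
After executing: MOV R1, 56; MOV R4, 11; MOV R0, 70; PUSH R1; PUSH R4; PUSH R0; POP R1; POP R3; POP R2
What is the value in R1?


Stack trace (top is rightmost):
  MOV R1, 56  → R1 = 56
  MOV R4, 11  → R4 = 11
  MOV R0, 70  → R0 = 70
  PUSH R1  → stack: [56]
  PUSH R4  → stack: [56, 11]
  PUSH R0  → stack: [56, 11, 70]
  POP R1  → R1 = 70, stack: [56, 11]
  POP R3  → R3 = 11, stack: [56]
  POP R2  → R2 = 56, stack: []
Final: R1 = 70

70


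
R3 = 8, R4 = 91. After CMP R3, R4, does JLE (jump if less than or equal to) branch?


Trace:
  R3 = 8, R4 = 91
  CMP R3, R4  → compares 8 vs 91
  JLE checks: is 8 less than or equal to 91?
  8 < 91, so condition is true
Branch taken: Yes

Yes


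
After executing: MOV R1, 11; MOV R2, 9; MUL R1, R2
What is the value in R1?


Register state trace:
  MOV R1, 11  → R1 = 11
  MOV R2, 9  → R2 = 9
  MUL R1, R2  → R1 = 11 * 9 = 99
Final: R1 = 99

99


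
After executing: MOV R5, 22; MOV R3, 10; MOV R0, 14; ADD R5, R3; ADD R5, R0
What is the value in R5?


Register state trace:
  MOV R5, 22  → R5 = 22
  MOV R3, 10  → R3 = 10
  MOV R0, 14  → R0 = 14
  ADD R5, R3  → R5 = 22 + 10 = 32
  ADD R5, R0  → R5 = 32 + 14 = 46
Final: R5 = 46

46


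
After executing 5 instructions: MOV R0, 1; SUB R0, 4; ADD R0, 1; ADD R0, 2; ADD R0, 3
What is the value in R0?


Register state trace:
  MOV R0, 1  → R0 = 1
  SUB R0, 4  → R0 = 1 - 4 = -3
  ADD R0, 1  → R0 = -3 + 1 = -2
  ADD R0, 2  → R0 = -2 + 2 = 0
  ADD R0, 3  → R0 = 0 + 3 = 3
Final: R0 = 3

3


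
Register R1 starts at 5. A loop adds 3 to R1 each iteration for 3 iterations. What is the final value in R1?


Starting value: R1 = 5
  Iter 1: R1 = 5 + 3 = 8
  Iter 2: R1 = 8 + 3 = 11
  Iter 3: R1 = 11 + 3 = 14
Final: R1 = 14

14


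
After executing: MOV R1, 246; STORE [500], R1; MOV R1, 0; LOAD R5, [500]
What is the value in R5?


Register and memory trace:
  MOV R1, 246  → R1 = 246
  STORE [500], R1  → mem[500] = 246
  MOV R1, 0  → R1 = 0
  LOAD R5, [500]  → R5 = mem[500] = 246
Final: R5 = 246

246


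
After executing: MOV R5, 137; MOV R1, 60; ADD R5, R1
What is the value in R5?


Register state trace:
  MOV R5, 137  → R5 = 137
  MOV R1, 60  → R1 = 60
  ADD R5, R1  → R5 = 137 + 60 = 197
Final: R5 = 197

197


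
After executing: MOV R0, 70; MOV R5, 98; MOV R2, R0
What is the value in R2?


Register state trace:
  MOV R0, 70  → R0 = 70
  MOV R5, 98  → R5 = 98
  MOV R2, R0  → R2 = 70
Final: R2 = 70

70


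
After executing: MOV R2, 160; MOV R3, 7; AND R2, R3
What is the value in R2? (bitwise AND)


Register state trace:
  MOV R2, 160  → R2 = 160 (0b10100000)
  MOV R3, 7  → R3 = 7 (0b00000111)
  AND R2, R3  → R2 = 160 AND 7 = 0 (0b00000000)
Final: R2 = 0

0


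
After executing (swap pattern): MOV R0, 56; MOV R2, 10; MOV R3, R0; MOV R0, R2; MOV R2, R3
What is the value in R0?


Register state trace (swap pattern):
  MOV R0, 56  → R0 = 56
  MOV R2, 10  → R2 = 10
  MOV R3, R0  → R3 = 56  (save R0)
  MOV R0, R2  → R0 = 10  (R0 gets R2's value)
  MOV R2, R3  → R2 = 56  (R2 gets saved value)
Final: R0 = 10

10


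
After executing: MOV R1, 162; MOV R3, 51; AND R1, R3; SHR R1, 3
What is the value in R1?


Register state trace:
  MOV R1, 162  → R1 = 162 (0b10100010)
  MOV R3, 51  → R3 = 51 (0b00110011)
  AND R1, R3  → R1 = 162 AND 51 = 34 (0b00100010)
  SHR R1, 3  → R1 = 34 >> 3 = 4
Final: R1 = 4

4


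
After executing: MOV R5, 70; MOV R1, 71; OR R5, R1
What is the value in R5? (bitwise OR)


Register state trace:
  MOV R5, 70  → R5 = 70 (0b01000110)
  MOV R1, 71  → R1 = 71 (0b01000111)
  OR R5, R1   → R5 = 70 OR 71 = 71 (0b01000111)
Final: R5 = 71

71


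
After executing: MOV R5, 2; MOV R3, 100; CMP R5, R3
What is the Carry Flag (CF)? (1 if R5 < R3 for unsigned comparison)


Register state trace:
  MOV R5, 2  → R5 = 2
  MOV R3, 100  → R3 = 100
  CMP R5, R3  → unsigned 2 - 100: borrow occurs
  2 < 100, so CF = 1
CF = 1

1


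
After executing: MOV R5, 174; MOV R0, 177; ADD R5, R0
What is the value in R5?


Register state trace:
  MOV R5, 174  → R5 = 174
  MOV R0, 177  → R0 = 177
  ADD R5, R0  → R5 = 174 + 177 = 351
Final: R5 = 351

351


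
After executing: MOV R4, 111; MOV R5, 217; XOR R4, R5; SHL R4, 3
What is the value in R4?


Register state trace:
  MOV R4, 111  → R4 = 111 (0b01101111)
  MOV R5, 217  → R5 = 217 (0b11011001)
  XOR R4, R5  → R4 = 111 XOR 217 = 182 (0b10110110)
  SHL R4, 3  → R4 = 182 << 3 = 1456
Final: R4 = 1456

1456


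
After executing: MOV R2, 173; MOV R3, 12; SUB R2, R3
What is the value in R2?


Register state trace:
  MOV R2, 173  → R2 = 173
  MOV R3, 12  → R3 = 12
  SUB R2, R3  → R2 = 173 - 12 = 161
Final: R2 = 161

161


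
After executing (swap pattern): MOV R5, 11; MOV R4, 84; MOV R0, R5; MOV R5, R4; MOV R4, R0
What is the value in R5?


Register state trace (swap pattern):
  MOV R5, 11  → R5 = 11
  MOV R4, 84  → R4 = 84
  MOV R0, R5  → R0 = 11  (save R5)
  MOV R5, R4  → R5 = 84  (R5 gets R4's value)
  MOV R4, R0  → R4 = 11  (R4 gets saved value)
Final: R5 = 84

84


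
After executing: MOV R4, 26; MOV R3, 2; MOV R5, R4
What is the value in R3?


Register state trace:
  MOV R4, 26  → R4 = 26
  MOV R3, 2  → R3 = 2
  MOV R5, R4  → R5 = 26
Final: R3 = 2

2


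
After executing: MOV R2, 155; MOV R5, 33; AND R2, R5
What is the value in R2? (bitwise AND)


Register state trace:
  MOV R2, 155  → R2 = 155 (0b10011011)
  MOV R5, 33  → R5 = 33 (0b00100001)
  AND R2, R5  → R2 = 155 AND 33 = 1 (0b00000001)
Final: R2 = 1

1


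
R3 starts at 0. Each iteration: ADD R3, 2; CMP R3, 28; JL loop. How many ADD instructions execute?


Loop trace (R3 starts at 0, target 28, step 2):
  ADD #1: R3 = 0 + 2 = 2  → 2 < 28, loop
  ADD #2: R3 = 2 + 2 = 4  → 4 < 28, loop
  ADD #3: R3 = 4 + 2 = 6  → 6 < 28, loop
  ADD #4: R3 = 6 + 2 = 8  → 8 < 28, loop
  ADD #5: R3 = 8 + 2 = 10  → 10 < 28, loop
  ADD #6: R3 = 10 + 2 = 12  → 12 < 28, loop
  ADD #7: R3 = 12 + 2 = 14  → 14 < 28, loop
  ADD #8: R3 = 14 + 2 = 16  → 16 < 28, loop
  ADD #9: R3 = 16 + 2 = 18  → 18 < 28, loop
  ADD #10: R3 = 18 + 2 = 20  → 20 < 28, loop
  ADD #11: R3 = 20 + 2 = 22  → 22 < 28, loop
  ADD #12: R3 = 22 + 2 = 24  → 24 < 28, loop
  ADD #13: R3 = 24 + 2 = 26  → 26 < 28, loop
  ADD #14: R3 = 26 + 2 = 28  → 28 >= 28, exit
Total ADD instructions: 14

14


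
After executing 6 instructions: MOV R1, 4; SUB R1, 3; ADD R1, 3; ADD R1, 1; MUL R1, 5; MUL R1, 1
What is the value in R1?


Register state trace:
  MOV R1, 4  → R1 = 4
  SUB R1, 3  → R1 = 4 - 3 = 1
  ADD R1, 3  → R1 = 1 + 3 = 4
  ADD R1, 1  → R1 = 4 + 1 = 5
  MUL R1, 5  → R1 = 5 * 5 = 25
  MUL R1, 1  → R1 = 25 * 1 = 25
Final: R1 = 25

25


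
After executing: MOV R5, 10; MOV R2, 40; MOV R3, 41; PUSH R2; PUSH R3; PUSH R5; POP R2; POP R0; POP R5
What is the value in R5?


Stack trace (top is rightmost):
  MOV R5, 10  → R5 = 10
  MOV R2, 40  → R2 = 40
  MOV R3, 41  → R3 = 41
  PUSH R2  → stack: [40]
  PUSH R3  → stack: [40, 41]
  PUSH R5  → stack: [40, 41, 10]
  POP R2  → R2 = 10, stack: [40, 41]
  POP R0  → R0 = 41, stack: [40]
  POP R5  → R5 = 40, stack: []
Final: R5 = 40

40


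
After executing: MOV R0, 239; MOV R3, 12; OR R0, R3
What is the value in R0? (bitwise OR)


Register state trace:
  MOV R0, 239  → R0 = 239 (0b11101111)
  MOV R3, 12  → R3 = 12 (0b00001100)
  OR R0, R3   → R0 = 239 OR 12 = 239 (0b11101111)
Final: R0 = 239

239


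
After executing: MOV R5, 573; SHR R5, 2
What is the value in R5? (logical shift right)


Register state trace:
  MOV R5, 573  → R5 = 573
  SHR R5, 2  → R5 = 573 >> 2 = 573 // 2^2 = 143
Final: R5 = 143

143


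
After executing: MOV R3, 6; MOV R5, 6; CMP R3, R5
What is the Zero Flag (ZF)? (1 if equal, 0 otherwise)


Register state trace:
  MOV R3, 6  → R3 = 6
  MOV R5, 6  → R5 = 6
  CMP R3, R5  → computes 6 - 6 = 0
  Result is zero, so values are equal
ZF = 1

1


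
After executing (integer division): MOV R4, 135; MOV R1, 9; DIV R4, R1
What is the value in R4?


Register state trace:
  MOV R4, 135  → R4 = 135
  MOV R1, 9  → R1 = 9
  DIV R4, R1  → R4 = 135 // 9 = 15
Final: R4 = 15

15


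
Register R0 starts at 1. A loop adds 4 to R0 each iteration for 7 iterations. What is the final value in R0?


Starting value: R0 = 1
  Iter 1: R0 = 1 + 4 = 5
  Iter 2: R0 = 5 + 4 = 9
  Iter 3: R0 = 9 + 4 = 13
  Iter 4: R0 = 13 + 4 = 17
  Iter 5: R0 = 17 + 4 = 21
  Iter 6: R0 = 21 + 4 = 25
  Iter 7: R0 = 25 + 4 = 29
Final: R0 = 29

29
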